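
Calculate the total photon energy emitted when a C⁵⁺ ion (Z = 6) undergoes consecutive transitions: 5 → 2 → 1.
470.21299 eV

The energy levels of C⁵⁺ are E_n = -13.6057 × 6² / n² eV.

First transition (5 → 2):
ΔE₁ = |E_2 - E_5|
ΔE₁ = |-122.45130000000 - (-19.59220800000)| = 102.85909200 eV

Second transition (2 → 1):
ΔE₂ = |E_1 - E_2|
ΔE₂ = |-489.80520000000 - (-122.45130000000)| = 367.35390000 eV

Total energy released:
E_total = ΔE₁ + ΔE₂ = 102.85909200 + 367.35390000 = 470.21299 eV

Note: This equals the direct transition 5 → 1: 470.21299 eV ✓
Energy is conserved regardless of the path taken.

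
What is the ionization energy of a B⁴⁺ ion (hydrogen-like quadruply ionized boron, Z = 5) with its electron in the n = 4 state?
21.2589 eV

The ionization energy is the energy needed to remove the electron completely (n → ∞).

For a hydrogen-like ion with Z = 5, E_n = -13.6057 Z² / n² eV.

At n = 4: E_4 = -13.6057 × 5² / 4² = -21.2589063 eV
At n = ∞: E_∞ = 0 eV

Ionization energy = E_∞ - E_4 = 0 - (-21.2589063) = 21.2589063 eV
Ionization energy ≈ 21.2589 eV

This is also called the binding energy of the electron in state n = 4.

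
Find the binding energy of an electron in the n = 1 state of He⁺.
54.42 eV

The ionization energy is the energy needed to remove the electron completely (n → ∞).

For a hydrogen-like ion with Z = 2, E_n = -13.6057 Z² / n² eV.

At n = 1: E_1 = -13.6057 × 2² / 1² = -54.42280 eV
At n = ∞: E_∞ = 0 eV

Ionization energy = E_∞ - E_1 = 0 - (-54.42280) = 54.42280 eV
Ionization energy ≈ 54.42 eV

This is also called the binding energy of the electron in state n = 1.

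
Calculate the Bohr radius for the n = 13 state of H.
8.9431 nm (or 89.4309 Å)

The Bohr radius formula is:
r_n = n² a₀ / Z

where a₀ = 0.0529177 nm is the Bohr radius.

For H (Z = 1) at n = 13:
r_13 = 13² × 0.0529177 nm / 1
r_13 = 169 × 0.0529177 nm / 1
r_13 = 8.94309 nm / 1
r_13 = 8.9431 nm

The electron orbits at approximately 8.9431 nm from the nucleus.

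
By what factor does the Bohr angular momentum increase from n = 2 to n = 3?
1.5000

In the Bohr model, L_n = nℏ, so the ratio is purely the ratio of quantum numbers:

L_3/L_2 = 3ℏ / 2ℏ = 3/2 = 1.5000

The angular momentum scales linearly with n.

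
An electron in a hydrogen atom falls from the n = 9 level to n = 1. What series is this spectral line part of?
Lyman series

The spectral series in hydrogen are named based on the final (lower) energy level:
- Lyman series: n_final = 1 (ultraviolet)
- Balmer series: n_final = 2 (visible/near-UV)
- Paschen series: n_final = 3 (infrared)
- Brackett series: n_final = 4 (infrared)
- Pfund series: n_final = 5 (far infrared)

Since this transition ends at n = 1, it belongs to the Lyman series.

For reference, this 9 → 1 line has photon energy
ΔE = 13.6057 eV × (1/1² - 1/9²) = 13.43772840 eV,
corresponding to wavelength λ = hc/ΔE = 1239.84 eV·nm / 13.43772840 eV = 92.265595 nm in the ultraviolet region.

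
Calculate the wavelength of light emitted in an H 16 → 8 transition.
7776.12912 nm

First, find the transition energy using E_n = -13.6057 / n² eV:
E_16 = -13.6057 / 16² = -0.05314726563 eV
E_8 = -13.6057 / 8² = -0.21258906250 eV

Photon energy: |ΔE| = |E_8 - E_16| = 0.15944179687 eV

Convert to wavelength using E = hc/λ with hc = 1239.84 eV·nm:
λ = hc/E = 1239.84 eV·nm / 0.15944179687 eV
λ = 7776.12912 nm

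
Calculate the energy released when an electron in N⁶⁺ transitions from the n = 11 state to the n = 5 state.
21.16 eV

The energy levels are E_n = -13.6057 Z² eV / n².

Energy at n = 11: E_11 = -13.6057 × 7² / 11² = -5.50975 eV
Energy at n = 5: E_5 = -13.6057 × 7² / 5² = -26.66717 eV

For emission (electron falling to lower state), the photon energy is:
E_photon = E_11 - E_5 = |-5.50975 - (-26.66717)|
E_photon = 21.16 eV

This energy is carried away by the emitted photon.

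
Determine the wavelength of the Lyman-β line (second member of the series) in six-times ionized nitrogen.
2.092 nm

The lines of a series are numbered from the longest wavelength (smallest ΔE) outward; the second line is the transition from n = n_f + 2 to n_f.
The Lyman series has all transitions ending at n_f = 1.

For N⁶⁺ (Z = 7), the second line (β-line) is the jump from n = 3 to n = 1:
E_3 = -13.6057 × 7² / 3² = -74.07548 eV
E_1 = -13.6057 × 7² / 1² = -666.67930 eV
ΔE = E_3 - E_1 = 592.60382 eV

λ = hc/E = 1239.84 eV·nm / 592.60382 eV
λ = 2.092 nm

This is the β-line of the Lyman series in N⁶⁺.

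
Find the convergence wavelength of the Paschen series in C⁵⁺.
22.781628 nm

The series limit corresponds to the transition from n = ∞ to n = 3.
This is the highest energy (shortest wavelength) transition in the Paschen series.

E_∞ = 0 eV
E_3 = -13.6057 × 6² / 3² = -54.42280000 eV

Energy at series limit:
ΔE = E_∞ - E_3 = 0 - (-54.42280000) = 54.42280000 eV
λ = hc/E = 1239.84 eV·nm / 54.42280000 eV = 22.781628 nm

This energy equals the ionization energy from the n = 3 state of C⁵⁺.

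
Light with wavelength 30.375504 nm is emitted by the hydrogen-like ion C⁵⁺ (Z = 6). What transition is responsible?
n = 6 → n = 3

First, find the photon energy from the wavelength (hc = 1239.84 eV·nm):
E = hc/λ = 1239.84 eV·nm / 30.375504 nm = 40.817101 eV

The energy levels of C⁵⁺ satisfy E_n = -13.6057 × 6² / n² eV, so an emission n_i → n_f releases
ΔE = 13.6057 × 6² × (1/n_f² − 1/n_i²) eV.

Setting ΔE equal to the photon energy:
1/n_f² − 1/n_i² = 40.817101 / (13.6057 × 6²) = 0.083333335

Since 1/n_i² must be positive, we need 1/n_f² > 0.083333335, i.e. n_f ≤ 3. For each allowed n_f, solve n_i = (1/n_f² − 0.083333335)^(−1/2) and check whether it is a whole number:
  n_f = 1: 1/n_i² = 1.000000000 − 0.083333335 = 0.916666665 → n_i = 1.044  (not an integer) ✗
  n_f = 2: 1/n_i² = 0.250000000 − 0.083333335 = 0.166666665 → n_i = 2.449  (not an integer) ✗
  n_f = 3: 1/n_i² = 0.111111111 − 0.083333335 = 0.027777776 → n_i = 6.000  → integer, n_i = 6 ✓

Only n_f = 3 gives an integer upper level, n_i = 6.

The transition is from n = 6 to n = 3 (emission).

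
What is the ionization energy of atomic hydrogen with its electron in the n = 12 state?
0.094484 eV

The ionization energy is the energy needed to remove the electron completely (n → ∞).

For hydrogen, E_n = -13.6057 eV / n².

At n = 12: E_12 = -13.6057 / 12² = -0.094484028 eV
At n = ∞: E_∞ = 0 eV

Ionization energy = E_∞ - E_12 = 0 - (-0.094484028) = 0.094484028 eV
Ionization energy ≈ 0.094484 eV

This is also called the binding energy of the electron in state n = 12.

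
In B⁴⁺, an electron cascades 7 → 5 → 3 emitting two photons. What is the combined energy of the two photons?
30.851927 eV

The energy levels of B⁴⁺ are E_n = -13.6057 × 5² / n² eV.

First transition (7 → 5):
ΔE₁ = |E_5 - E_7|
ΔE₁ = |-13.605700000000 - (-6.941683673469)| = 6.664016327 eV

Second transition (5 → 3):
ΔE₂ = |E_3 - E_5|
ΔE₂ = |-37.793611111111 - (-13.605700000000)| = 24.187911111 eV

Total energy released:
E_total = ΔE₁ + ΔE₂ = 6.664016327 + 24.187911111 = 30.851927 eV

Note: This equals the direct transition 7 → 3: 30.851927 eV ✓
Energy is conserved regardless of the path taken.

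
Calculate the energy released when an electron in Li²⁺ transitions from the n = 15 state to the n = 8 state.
1.3691 eV

The energy levels are E_n = -13.6057 Z² eV / n².

Energy at n = 15: E_15 = -13.6057 × 3² / 15² = -0.5442280 eV
Energy at n = 8: E_8 = -13.6057 × 3² / 8² = -1.9133016 eV

For emission (electron falling to lower state), the photon energy is:
E_photon = E_15 - E_8 = |-0.5442280 - (-1.9133016)|
E_photon = 1.3691 eV

This energy is carried away by the emitted photon.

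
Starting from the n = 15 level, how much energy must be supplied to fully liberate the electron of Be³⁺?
0.97 eV

The ionization energy is the energy needed to remove the electron completely (n → ∞).

For a hydrogen-like ion with Z = 4, E_n = -13.6057 Z² / n² eV.

At n = 15: E_15 = -13.6057 × 4² / 15² = -0.96752 eV
At n = ∞: E_∞ = 0 eV

Ionization energy = E_∞ - E_15 = 0 - (-0.96752) = 0.96752 eV
Ionization energy ≈ 0.97 eV

This is also called the binding energy of the electron in state n = 15.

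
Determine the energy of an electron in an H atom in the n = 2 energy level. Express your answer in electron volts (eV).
-3.40 eV

The energy levels of a hydrogen-like atom are given by:
E_n = -13.6057 eV / n²

For n = 2:
E_2 = -13.6057 eV / 2²
E_2 = -13.6057 eV / 4
E_2 = -3.40 eV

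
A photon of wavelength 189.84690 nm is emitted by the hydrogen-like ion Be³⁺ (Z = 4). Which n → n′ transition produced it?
n = 10 → n = 5

First, find the photon energy from the wavelength (hc = 1239.84 eV·nm):
E = hc/λ = 1239.84 eV·nm / 189.84690 nm = 6.5307361 eV

The energy levels of Be³⁺ satisfy E_n = -13.6057 × 4² / n² eV, so an emission n_i → n_f releases
ΔE = 13.6057 × 4² × (1/n_f² − 1/n_i²) eV.

Setting ΔE equal to the photon energy:
1/n_f² − 1/n_i² = 6.5307361 / (13.6057 × 4²) = 0.030000000

Since 1/n_i² must be positive, we need 1/n_f² > 0.030000000, i.e. n_f ≤ 5. For each allowed n_f, solve n_i = (1/n_f² − 0.030000000)^(−1/2) and check whether it is a whole number:
  n_f = 1: 1/n_i² = 1.000000000 − 0.030000000 = 0.970000000 → n_i = 1.015  (not an integer) ✗
  n_f = 2: 1/n_i² = 0.250000000 − 0.030000000 = 0.220000000 → n_i = 2.132  (not an integer) ✗
  n_f = 3: 1/n_i² = 0.111111111 − 0.030000000 = 0.081111111 → n_i = 3.511  (not an integer) ✗
  n_f = 4: 1/n_i² = 0.062500000 − 0.030000000 = 0.032500000 → n_i = 5.547  (not an integer) ✗
  n_f = 5: 1/n_i² = 0.040000000 − 0.030000000 = 0.010000000 → n_i = 10.000  → integer, n_i = 10 ✓

Only n_f = 5 gives an integer upper level, n_i = 10.

The transition is from n = 10 to n = 5 (emission).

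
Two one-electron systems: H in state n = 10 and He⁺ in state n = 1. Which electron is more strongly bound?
He⁺ at n = 1 (E = -54.423 eV)

Using E_n = -13.6057 Z² / n² eV:

H (Z = 1) at n = 10:
E = -13.6057 × 1² / 10² = -13.6057 × 1 / 100 = -0.136057 eV

He⁺ (Z = 2) at n = 1:
E = -13.6057 × 2² / 1² = -13.6057 × 4 / 1 = -54.422800 eV

Since -54.422800 eV < -0.136057 eV,
He⁺ at n = 1 is more tightly bound (requires more energy to ionize).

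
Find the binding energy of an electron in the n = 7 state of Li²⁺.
2.50 eV

The ionization energy is the energy needed to remove the electron completely (n → ∞).

For a hydrogen-like ion with Z = 3, E_n = -13.6057 Z² / n² eV.

At n = 7: E_7 = -13.6057 × 3² / 7² = -2.49901 eV
At n = ∞: E_∞ = 0 eV

Ionization energy = E_∞ - E_7 = 0 - (-2.49901) = 2.49901 eV
Ionization energy ≈ 2.50 eV

This is also called the binding energy of the electron in state n = 7.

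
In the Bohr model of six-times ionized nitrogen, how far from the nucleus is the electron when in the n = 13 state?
1.27759 nm (or 12.77585 Å)

The Bohr radius formula is:
r_n = n² a₀ / Z

where a₀ = 0.05291772 nm is the Bohr radius.

For N⁶⁺ (Z = 7) at n = 13:
r_13 = 13² × 0.05291772 nm / 7
r_13 = 169 × 0.05291772 nm / 7
r_13 = 8.943095 nm / 7
r_13 = 1.27759 nm

The electron orbits at approximately 1.27759 nm from the nucleus.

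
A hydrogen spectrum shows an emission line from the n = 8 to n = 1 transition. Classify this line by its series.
Lyman series

The spectral series in hydrogen are named based on the final (lower) energy level:
- Lyman series: n_final = 1 (ultraviolet)
- Balmer series: n_final = 2 (visible/near-UV)
- Paschen series: n_final = 3 (infrared)
- Brackett series: n_final = 4 (infrared)
- Pfund series: n_final = 5 (far infrared)

Since this transition ends at n = 1, it belongs to the Lyman series.

For reference, this 8 → 1 line has photon energy
ΔE = 13.6057 eV × (1/1² - 1/8²) = 13.39311 eV,
corresponding to wavelength λ = hc/ΔE = 1239.84 eV·nm / 13.39311 eV = 92.573 nm in the ultraviolet region.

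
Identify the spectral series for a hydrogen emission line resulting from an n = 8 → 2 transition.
Balmer series

The spectral series in hydrogen are named based on the final (lower) energy level:
- Lyman series: n_final = 1 (ultraviolet)
- Balmer series: n_final = 2 (visible/near-UV)
- Paschen series: n_final = 3 (infrared)
- Brackett series: n_final = 4 (infrared)
- Pfund series: n_final = 5 (far infrared)

Since this transition ends at n = 2, it belongs to the Balmer series.

For reference, this 8 → 2 line has photon energy
ΔE = 13.6057 eV × (1/2² - 1/8²) = 3.188836 eV,
corresponding to wavelength λ = hc/ΔE = 1239.84 eV·nm / 3.188836 eV = 388.81 nm in the visible/near-UV region.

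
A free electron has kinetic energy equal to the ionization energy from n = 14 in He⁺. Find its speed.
3.12528e+05 m/s (or 0.104248% of c)

The binding energy at n = 14 for He⁺ is:
E_14 = -13.6057 × 2²/14² = -0.277667347 eV
|E_14| = 0.277667347 eV

Convert to Joules:
KE = 0.277667347 eV × (1.602177 × 10⁻¹⁹ J/eV) = 4.4487224e-20 J

Using KE = ½mv²:
v = √(2·KE/m_e)
v = √(2 × 4.4487224e-20 J / 9.10938 × 10⁻³¹ kg)
v = 3.12528e+05 m/s

This is approximately 0.104248% the speed of light.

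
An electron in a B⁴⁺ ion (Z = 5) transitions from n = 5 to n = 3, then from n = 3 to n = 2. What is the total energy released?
71.43 eV

The energy levels of B⁴⁺ are E_n = -13.6057 × 5² / n² eV.

First transition (5 → 3):
ΔE₁ = |E_3 - E_5|
ΔE₁ = |-37.79361111 - (-13.60570000)| = 24.18791 eV

Second transition (3 → 2):
ΔE₂ = |E_2 - E_3|
ΔE₂ = |-85.03562500 - (-37.79361111)| = 47.24201 eV

Total energy released:
E_total = ΔE₁ + ΔE₂ = 24.18791 + 47.24201 = 71.43 eV

Note: This equals the direct transition 5 → 2: 71.43 eV ✓
Energy is conserved regardless of the path taken.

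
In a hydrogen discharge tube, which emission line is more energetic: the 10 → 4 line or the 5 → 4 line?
10 → 4

Calculate the energy for each transition:

Transition 10 → 4:
ΔE₁ = |E_4 - E_10| = |-13.6057/4² - (-13.6057/10²)|
ΔE₁ = |-0.8503562500 - (-0.1360570000)| = 0.7142993 eV

Transition 5 → 4:
ΔE₂ = |E_4 - E_5| = |-13.6057/4² - (-13.6057/5²)|
ΔE₂ = |-0.8503562500 - (-0.5442280000)| = 0.3061283 eV

Since 0.7142993 eV > 0.3061283 eV, the transition 10 → 4 emits the more energetic photon.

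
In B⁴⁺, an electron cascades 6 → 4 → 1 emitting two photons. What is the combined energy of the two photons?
330.6941 eV

The energy levels of B⁴⁺ are E_n = -13.6057 × 5² / n² eV.

First transition (6 → 4):
ΔE₁ = |E_4 - E_6|
ΔE₁ = |-21.2589062500 - (-9.4484027778)| = 11.8105035 eV

Second transition (4 → 1):
ΔE₂ = |E_1 - E_4|
ΔE₂ = |-340.1425000000 - (-21.2589062500)| = 318.8835938 eV

Total energy released:
E_total = ΔE₁ + ΔE₂ = 11.8105035 + 318.8835938 = 330.6941 eV

Note: This equals the direct transition 6 → 1: 330.6941 eV ✓
Energy is conserved regardless of the path taken.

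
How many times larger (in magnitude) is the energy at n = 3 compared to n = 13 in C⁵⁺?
18.7778

Using E_n = -13.6057 Z² / n² eV with Z = 6:

E_3 = -13.6057 × 6² / 3² = -489.8052 / 9 = -54.4228000000 eV
E_13 = -13.6057 × 6² / 13² = -489.8052 / 169 = -2.8982556213 eV

The ratio is:
E_3/E_13 = (-54.4228000000) / (-2.8982556213)
E_3/E_13 = (-489.8052/9) / (-489.8052/169)
E_3/E_13 = 169/9
E_3/E_13 = 18.7778
(Note: the Z² factors cancel in the ratio.)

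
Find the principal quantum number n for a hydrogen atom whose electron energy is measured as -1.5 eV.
n = 3

The exact energy levels follow E_n = -13.6057 eV / n².

The measured value (-1.5 eV) is reported to only 2 significant figures, so we must test candidate n values and see which one matches to that precision.

Candidate energies:
  n = 1:  E = -13.6057/1² = -13.60570 eV
  n = 2:  E = -13.6057/2² = -3.40143 eV
  n = 3:  E = -13.6057/3² = -1.51174 eV  ← matches
  n = 4:  E = -13.6057/4² = -0.85036 eV
  n = 5:  E = -13.6057/5² = -0.54423 eV

Checking against the measurement of -1.5 eV (2 sig figs), only n = 3 agrees:
E_3 = -1.51174 eV, which rounds to -1.5 eV ✓

Therefore n = 3.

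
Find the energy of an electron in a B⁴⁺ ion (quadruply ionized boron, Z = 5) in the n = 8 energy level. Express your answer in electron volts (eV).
-5.31473 eV

The energy levels of a hydrogen-like atom are given by:
E_n = -13.6057 Z² / n² eV  (with Z = 5 for B⁴⁺)

For n = 8:
E_8 = -13.6057 × 5² / 8²
E_8 = -13.6057 × 25 / 64
E_8 = -5.31473 eV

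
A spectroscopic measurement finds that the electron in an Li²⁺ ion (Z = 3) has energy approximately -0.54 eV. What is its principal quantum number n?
n = 15

The exact energy levels follow E_n = -13.6057 Z² / n² eV with Z = 3.

The measured value (-0.54 eV) is reported to only 2 significant figures, so we must test candidate n values and see which one matches to that precision.

Candidate energies:
  n = 13:  E = -13.6057 × 3² / 13² = -0.724564 eV
  n = 14:  E = -13.6057 × 3² / 14² = -0.624752 eV
  n = 15:  E = -13.6057 × 3² / 15² = -0.544228 eV  ← matches
  n = 16:  E = -13.6057 × 3² / 16² = -0.478325 eV
  n = 17:  E = -13.6057 × 3² / 17² = -0.423707 eV

Checking against the measurement of -0.54 eV (2 sig figs), only n = 15 agrees:
E_15 = -0.544228 eV, which rounds to -0.54 eV ✓

Therefore n = 15.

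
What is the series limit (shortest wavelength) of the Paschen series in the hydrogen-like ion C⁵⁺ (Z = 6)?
22.781628 nm

The series limit corresponds to the transition from n = ∞ to n = 3.
This is the highest energy (shortest wavelength) transition in the Paschen series.

E_∞ = 0 eV
E_3 = -13.6057 × 6² / 3² = -54.42280000 eV

Energy at series limit:
ΔE = E_∞ - E_3 = 0 - (-54.42280000) = 54.42280000 eV
λ = hc/E = 1239.84 eV·nm / 54.42280000 eV = 22.781628 nm

This energy equals the ionization energy from the n = 3 state of C⁵⁺.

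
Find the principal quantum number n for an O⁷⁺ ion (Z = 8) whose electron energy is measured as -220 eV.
n = 2

The exact energy levels follow E_n = -13.6057 Z² / n² eV with Z = 8.

The measured value (-220 eV) is reported to only 2 significant figures, so we must test candidate n values and see which one matches to that precision.

Candidate energies:
  n = 1:  E = -13.6057 × 8² / 1² = -870.76480 eV
  n = 2:  E = -13.6057 × 8² / 2² = -217.69120 eV  ← matches
  n = 3:  E = -13.6057 × 8² / 3² = -96.75164 eV
  n = 4:  E = -13.6057 × 8² / 4² = -54.42280 eV

Checking against the measurement of -220 eV (2 sig figs), only n = 2 agrees:
E_2 = -217.69120 eV, which rounds to -220 eV ✓

Therefore n = 2.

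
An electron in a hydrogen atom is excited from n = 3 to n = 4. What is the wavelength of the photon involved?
1874.6026 nm

First, find the transition energy using E_n = -13.6057 / n² eV:
E_3 = -13.6057 / 3² = -1.5117444444 eV
E_4 = -13.6057 / 4² = -0.8503562500 eV

Photon energy: |ΔE| = |E_4 - E_3| = 0.6613881944 eV

Convert to wavelength using E = hc/λ with hc = 1239.84 eV·nm:
λ = hc/E = 1239.84 eV·nm / 0.6613881944 eV
λ = 1874.6026 nm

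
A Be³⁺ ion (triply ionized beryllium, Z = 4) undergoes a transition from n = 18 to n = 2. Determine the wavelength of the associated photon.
23.066399 nm

First, find the transition energy using E_n = -13.6057 Z² / n² eV:
E_18 = -13.6057 × 4² / 18² = -0.67188642 eV
E_2 = -13.6057 × 4² / 2² = -54.42280000 eV

Photon energy: |ΔE| = |E_2 - E_18| = 53.75091358 eV

Convert to wavelength using E = hc/λ with hc = 1239.84 eV·nm:
λ = hc/E = 1239.84 eV·nm / 53.75091358 eV
λ = 23.066399 nm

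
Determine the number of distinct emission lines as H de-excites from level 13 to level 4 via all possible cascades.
45

The electron can occupy levels n = 4, 5, ..., 13 during de-excitation — that is m = 13 - 4 + 1 = 10 distinct levels.

The number of distinct spectral lines equals the number of ways to choose 2 of these m levels (each pair gives one possible emission transition):

Number of lines = m(m-1)/2 = 10×9/2 = 45

These correspond to all possible transitions between the 10 levels:
13 → 12, 13 → 11, 13 → 10, 13 → 9, 13 → 8, 13 → 7, 13 → 6, 13 → 5...

Each transition produces a photon with a unique energy (and thus wavelength). This count does not depend on Z.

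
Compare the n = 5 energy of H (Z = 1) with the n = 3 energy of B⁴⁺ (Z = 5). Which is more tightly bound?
B⁴⁺ at n = 3 (E = -37.79361 eV)

Using E_n = -13.6057 Z² / n² eV:

H (Z = 1) at n = 5:
E = -13.6057 × 1² / 5² = -13.6057 × 1 / 25 = -0.54422800 eV

B⁴⁺ (Z = 5) at n = 3:
E = -13.6057 × 5² / 3² = -13.6057 × 25 / 9 = -37.79361111 eV

Since -37.79361111 eV < -0.54422800 eV,
B⁴⁺ at n = 3 is more tightly bound (requires more energy to ionize).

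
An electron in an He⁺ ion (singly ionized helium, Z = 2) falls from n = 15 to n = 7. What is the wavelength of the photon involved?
1427.09 nm

First, find the transition energy using E_n = -13.6057 Z² / n² eV:
E_15 = -13.6057 × 2² / 15² = -0.24187911 eV
E_7 = -13.6057 × 2² / 7² = -1.11066939 eV

Photon energy: |ΔE| = |E_7 - E_15| = 0.86879028 eV

Convert to wavelength using E = hc/λ with hc = 1239.84 eV·nm:
λ = hc/E = 1239.84 eV·nm / 0.86879028 eV
λ = 1427.09 nm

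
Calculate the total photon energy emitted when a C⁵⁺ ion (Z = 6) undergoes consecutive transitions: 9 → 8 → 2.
116.404322 eV

The energy levels of C⁵⁺ are E_n = -13.6057 × 6² / n² eV.

First transition (9 → 8):
ΔE₁ = |E_8 - E_9|
ΔE₁ = |-7.653206250000 - (-6.046977777778)| = 1.606228472 eV

Second transition (8 → 2):
ΔE₂ = |E_2 - E_8|
ΔE₂ = |-122.451300000000 - (-7.653206250000)| = 114.798093750 eV

Total energy released:
E_total = ΔE₁ + ΔE₂ = 1.606228472 + 114.798093750 = 116.404322 eV

Note: This equals the direct transition 9 → 2: 116.404322 eV ✓
Energy is conserved regardless of the path taken.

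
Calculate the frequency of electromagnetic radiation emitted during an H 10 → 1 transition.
3.26e+15 Hz

First, find the transition energy:
E_10 = -13.6057 / 10² = -0.1361 eV
E_1 = -13.6057 / 1² = -13.6057 eV
|ΔE| = |E_1 - E_10| = 13.4696 eV

Convert to Joules: E = 13.4696 eV × (1.602177 × 10⁻¹⁹ J/eV) = 2.1581e-18 J

Using E = hf:
f = E/h = 2.1581e-18 J / (6.62607 × 10⁻³⁴ J·s)
f = 3.26e+15 Hz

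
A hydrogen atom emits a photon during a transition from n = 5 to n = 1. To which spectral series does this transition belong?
Lyman series

The spectral series in hydrogen are named based on the final (lower) energy level:
- Lyman series: n_final = 1 (ultraviolet)
- Balmer series: n_final = 2 (visible/near-UV)
- Paschen series: n_final = 3 (infrared)
- Brackett series: n_final = 4 (infrared)
- Pfund series: n_final = 5 (far infrared)

Since this transition ends at n = 1, it belongs to the Lyman series.

For reference, this 5 → 1 line has photon energy
ΔE = 13.6057 eV × (1/1² - 1/5²) = 13.06147 eV,
corresponding to wavelength λ = hc/ΔE = 1239.84 eV·nm / 13.06147 eV = 94.923 nm in the ultraviolet region.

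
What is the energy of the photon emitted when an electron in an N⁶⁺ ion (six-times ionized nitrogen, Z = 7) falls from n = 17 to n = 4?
39.36 eV

The energy levels are E_n = -13.6057 Z² eV / n².

Energy at n = 17: E_17 = -13.6057 × 7² / 17² = -2.30685 eV
Energy at n = 4: E_4 = -13.6057 × 7² / 4² = -41.66746 eV

For emission (electron falling to lower state), the photon energy is:
E_photon = E_17 - E_4 = |-2.30685 - (-41.66746)|
E_photon = 39.36 eV

This energy is carried away by the emitted photon.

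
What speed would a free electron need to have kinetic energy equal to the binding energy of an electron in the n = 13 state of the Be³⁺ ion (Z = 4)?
6.7314e+05 m/s (or 0.22453% of c)

The binding energy at n = 13 for Be³⁺ is:
E_13 = -13.6057 × 4²/13² = -1.2881136 eV
|E_13| = 1.2881136 eV

Convert to Joules:
KE = 1.2881136 eV × (1.602177 × 10⁻¹⁹ J/eV) = 2.063786e-19 J

Using KE = ½mv²:
v = √(2·KE/m_e)
v = √(2 × 2.063786e-19 J / 9.10938 × 10⁻³¹ kg)
v = 6.7314e+05 m/s

This is approximately 0.22453% the speed of light.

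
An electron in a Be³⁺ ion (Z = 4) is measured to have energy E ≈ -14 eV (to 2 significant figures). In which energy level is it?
n = 4

The exact energy levels follow E_n = -13.6057 Z² / n² eV with Z = 4.

The measured value (-14 eV) is reported to only 2 significant figures, so we must test candidate n values and see which one matches to that precision.

Candidate energies:
  n = 2:  E = -13.6057 × 4² / 2² = -54.42280 eV
  n = 3:  E = -13.6057 × 4² / 3² = -24.18791 eV
  n = 4:  E = -13.6057 × 4² / 4² = -13.60570 eV  ← matches
  n = 5:  E = -13.6057 × 4² / 5² = -8.70765 eV
  n = 6:  E = -13.6057 × 4² / 6² = -6.04698 eV

Checking against the measurement of -14 eV (2 sig figs), only n = 4 agrees:
E_4 = -13.60570 eV, which rounds to -14 eV ✓

Therefore n = 4.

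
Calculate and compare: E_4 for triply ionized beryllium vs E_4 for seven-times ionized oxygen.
O⁷⁺ at n = 4 (E = -54.4228 eV)

Using E_n = -13.6057 Z² / n² eV:

Be³⁺ (Z = 4) at n = 4:
E = -13.6057 × 4² / 4² = -13.6057 × 16 / 16 = -13.6057000 eV

O⁷⁺ (Z = 8) at n = 4:
E = -13.6057 × 8² / 4² = -13.6057 × 64 / 16 = -54.4228000 eV

Since -54.4228000 eV < -13.6057000 eV,
O⁷⁺ at n = 4 is more tightly bound (requires more energy to ionize).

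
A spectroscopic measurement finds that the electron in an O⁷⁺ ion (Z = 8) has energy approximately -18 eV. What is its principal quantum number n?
n = 7

The exact energy levels follow E_n = -13.6057 Z² / n² eV with Z = 8.

The measured value (-18 eV) is reported to only 2 significant figures, so we must test candidate n values and see which one matches to that precision.

Candidate energies:
  n = 5:  E = -13.6057 × 8² / 5² = -34.83059 eV
  n = 6:  E = -13.6057 × 8² / 6² = -24.18791 eV
  n = 7:  E = -13.6057 × 8² / 7² = -17.77071 eV  ← matches
  n = 8:  E = -13.6057 × 8² / 8² = -13.60570 eV
  n = 9:  E = -13.6057 × 8² / 9² = -10.75018 eV

Checking against the measurement of -18 eV (2 sig figs), only n = 7 agrees:
E_7 = -17.77071 eV, which rounds to -18 eV ✓

Therefore n = 7.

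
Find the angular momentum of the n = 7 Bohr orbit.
7.3820e-34 J·s (or 7ℏ)

In the Bohr model, angular momentum is quantized:
L = nℏ

where ℏ = h/(2π) = 1.054572e-34 J·s

For n = 7:
L = 7 × 1.054572e-34 J·s
L = 7.3820e-34 J·s

This can also be written as L = 7ℏ.
The angular momentum is an integer multiple of the reduced Planck constant.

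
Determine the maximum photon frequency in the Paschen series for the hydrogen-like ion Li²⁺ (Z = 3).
3.28984e+15 Hz

The series limit corresponds to the transition from n = ∞ to n = 3.
This is the highest energy (shortest wavelength) transition in the Paschen series.

E_∞ = 0 eV
E_3 = -13.6057 × 3² / 3² = -13.6057000 eV

Energy at series limit:
ΔE = E_∞ - E_3 = 0 - (-13.6057000) = 13.6057000 eV
E = 13.6057000 eV × (1.602177 × 10⁻¹⁹ J/eV) = 2.1798740e-18 J
f = E/h = 2.1798740e-18 J / (6.62607 × 10⁻³⁴ J·s) = 3.28984e+15 Hz

This energy equals the ionization energy from the n = 3 state of Li²⁺.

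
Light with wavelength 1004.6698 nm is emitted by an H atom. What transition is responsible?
n = 7 → n = 3

First, find the photon energy from the wavelength (hc = 1239.84 eV·nm):
E = hc/λ = 1239.84 eV·nm / 1004.6698 nm = 1.2340771 eV

The energy levels of hydrogen satisfy E_n = -13.6057 / n² eV, so an emission n_i → n_f releases
ΔE = 13.6057 × (1/n_f² − 1/n_i²) eV.

Setting ΔE equal to the photon energy:
1/n_f² − 1/n_i² = 1.2340771 / 13.6057 = 0.090702948

Since 1/n_i² must be positive, we need 1/n_f² > 0.090702948, i.e. n_f ≤ 3. For each allowed n_f, solve n_i = (1/n_f² − 0.090702948)^(−1/2) and check whether it is a whole number:
  n_f = 1: 1/n_i² = 1.000000000 − 0.090702948 = 0.909297052 → n_i = 1.049  (not an integer) ✗
  n_f = 2: 1/n_i² = 0.250000000 − 0.090702948 = 0.159297052 → n_i = 2.506  (not an integer) ✗
  n_f = 3: 1/n_i² = 0.111111111 − 0.090702948 = 0.020408163 → n_i = 7.000  → integer, n_i = 7 ✓

Only n_f = 3 gives an integer upper level, n_i = 7.

The transition is from n = 7 to n = 3 (emission).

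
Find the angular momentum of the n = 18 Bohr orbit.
1.8982e-33 J·s (or 18ℏ)

In the Bohr model, angular momentum is quantized:
L = nℏ

where ℏ = h/(2π) = 1.054572e-34 J·s

For n = 18:
L = 18 × 1.054572e-34 J·s
L = 1.8982e-33 J·s

This can also be written as L = 18ℏ.
The angular momentum is an integer multiple of the reduced Planck constant.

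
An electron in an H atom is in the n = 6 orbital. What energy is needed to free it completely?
0.37794 eV

The ionization energy is the energy needed to remove the electron completely (n → ∞).

For hydrogen, E_n = -13.6057 eV / n².

At n = 6: E_6 = -13.6057 / 6² = -0.37793611 eV
At n = ∞: E_∞ = 0 eV

Ionization energy = E_∞ - E_6 = 0 - (-0.37793611) = 0.37793611 eV
Ionization energy ≈ 0.37794 eV

This is also called the binding energy of the electron in state n = 6.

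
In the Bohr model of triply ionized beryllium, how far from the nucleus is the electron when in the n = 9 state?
1.07158 nm (or 10.71584 Å)

The Bohr radius formula is:
r_n = n² a₀ / Z

where a₀ = 0.05291772 nm is the Bohr radius.

For Be³⁺ (Z = 4) at n = 9:
r_9 = 9² × 0.05291772 nm / 4
r_9 = 81 × 0.05291772 nm / 4
r_9 = 4.286335 nm / 4
r_9 = 1.07158 nm

The electron orbits at approximately 1.07158 nm from the nucleus.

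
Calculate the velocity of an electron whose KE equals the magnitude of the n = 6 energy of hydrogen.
3.646e+05 m/s (or 0.122% of c)

The binding energy at n = 6 for hydrogen is:
E_6 = -13.6057/6² = -0.3779361 eV
|E_6| = 0.3779361 eV

Convert to Joules:
KE = 0.3779361 eV × (1.602177 × 10⁻¹⁹ J/eV) = 6.05521e-20 J

Using KE = ½mv²:
v = √(2·KE/m_e)
v = √(2 × 6.05521e-20 J / 9.10938 × 10⁻³¹ kg)
v = 3.646e+05 m/s

This is approximately 0.122% the speed of light.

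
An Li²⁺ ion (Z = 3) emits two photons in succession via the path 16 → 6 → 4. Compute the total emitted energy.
7.17488 eV

The energy levels of Li²⁺ are E_n = -13.6057 × 3² / n² eV.

First transition (16 → 6):
ΔE₁ = |E_6 - E_16|
ΔE₁ = |-3.40142500000 - (-0.47832539063)| = 2.92309961 eV

Second transition (6 → 4):
ΔE₂ = |E_4 - E_6|
ΔE₂ = |-7.65320625000 - (-3.40142500000)| = 4.25178125 eV

Total energy released:
E_total = ΔE₁ + ΔE₂ = 2.92309961 + 4.25178125 = 7.17488 eV

Note: This equals the direct transition 16 → 4: 7.17488 eV ✓
Energy is conserved regardless of the path taken.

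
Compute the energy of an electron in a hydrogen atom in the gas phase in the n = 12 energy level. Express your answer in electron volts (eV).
-0.09448 eV

The energy levels of a hydrogen-like atom are given by:
E_n = -13.6057 eV / n²

For n = 12:
E_12 = -13.6057 eV / 12²
E_12 = -13.6057 eV / 144
E_12 = -0.09448 eV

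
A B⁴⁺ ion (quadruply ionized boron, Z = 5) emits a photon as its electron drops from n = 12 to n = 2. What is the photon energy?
82.673524 eV

The energy levels are E_n = -13.6057 Z² eV / n².

Energy at n = 12: E_12 = -13.6057 × 5² / 12² = -2.362100694 eV
Energy at n = 2: E_2 = -13.6057 × 5² / 2² = -85.035625000 eV

For emission (electron falling to lower state), the photon energy is:
E_photon = E_12 - E_2 = |-2.362100694 - (-85.035625000)|
E_photon = 82.673524 eV

This energy is carried away by the emitted photon.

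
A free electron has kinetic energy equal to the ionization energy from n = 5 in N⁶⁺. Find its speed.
3.06277e+06 m/s (or 1.02% of c)

The binding energy at n = 5 for N⁶⁺ is:
E_5 = -13.6057 × 7²/5² = -26.6671720 eV
|E_5| = 26.6671720 eV

Convert to Joules:
KE = 26.6671720 eV × (1.602177 × 10⁻¹⁹ J/eV) = 4.2725530e-18 J

Using KE = ½mv²:
v = √(2·KE/m_e)
v = √(2 × 4.2725530e-18 J / 9.10938 × 10⁻³¹ kg)
v = 3.06277e+06 m/s

This is approximately 1.02% the speed of light.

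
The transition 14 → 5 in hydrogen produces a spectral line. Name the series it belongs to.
Pfund series

The spectral series in hydrogen are named based on the final (lower) energy level:
- Lyman series: n_final = 1 (ultraviolet)
- Balmer series: n_final = 2 (visible/near-UV)
- Paschen series: n_final = 3 (infrared)
- Brackett series: n_final = 4 (infrared)
- Pfund series: n_final = 5 (far infrared)

Since this transition ends at n = 5, it belongs to the Pfund series.

For reference, this 14 → 5 line has photon energy
ΔE = 13.6057 eV × (1/5² - 1/14²) = 0.4748111633 eV,
corresponding to wavelength λ = hc/ΔE = 1239.84 eV·nm / 0.4748111633 eV = 2611.2276 nm in the far infrared region.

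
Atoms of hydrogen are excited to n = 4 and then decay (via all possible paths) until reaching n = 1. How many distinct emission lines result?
6

The electron can occupy levels n = 1, 2, ..., 4 during de-excitation — that is m = 4 - 1 + 1 = 4 distinct levels.

The number of distinct spectral lines equals the number of ways to choose 2 of these m levels (each pair gives one possible emission transition):

Number of lines = m(m-1)/2 = 4×3/2 = 6

These correspond to all possible transitions between the 4 levels:
4 → 3, 4 → 2, 4 → 1, 3 → 2, 3 → 1, 2 → 1

Each transition produces a photon with a unique energy (and thus wavelength). This count does not depend on Z.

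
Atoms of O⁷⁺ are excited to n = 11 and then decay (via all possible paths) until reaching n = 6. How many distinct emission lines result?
15

The electron can occupy levels n = 6, 7, ..., 11 during de-excitation — that is m = 11 - 6 + 1 = 6 distinct levels.

The number of distinct spectral lines equals the number of ways to choose 2 of these m levels (each pair gives one possible emission transition):

Number of lines = m(m-1)/2 = 6×5/2 = 15

These correspond to all possible transitions between the 6 levels:
11 → 10, 11 → 9, 11 → 8, 11 → 7, 11 → 6, 10 → 9, 10 → 8, 10 → 7...

Each transition produces a photon with a unique energy (and thus wavelength). This count does not depend on Z.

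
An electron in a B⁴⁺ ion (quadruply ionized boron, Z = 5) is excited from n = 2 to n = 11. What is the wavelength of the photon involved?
15.08 nm

First, find the transition energy using E_n = -13.6057 Z² / n² eV:
E_2 = -13.6057 × 5² / 2² = -85.0356 eV
E_11 = -13.6057 × 5² / 11² = -2.8111 eV

Photon energy: |ΔE| = |E_11 - E_2| = 82.2245 eV

Convert to wavelength using E = hc/λ with hc = 1239.84 eV·nm:
λ = hc/E = 1239.84 eV·nm / 82.2245 eV
λ = 15.08 nm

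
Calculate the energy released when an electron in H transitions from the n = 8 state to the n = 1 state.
13.39311 eV

The energy levels are E_n = -13.6057 eV / n².

Energy at n = 8: E_8 = -13.6057 / 8² = -0.21258906 eV
Energy at n = 1: E_1 = -13.6057 / 1² = -13.60570000 eV

For emission (electron falling to lower state), the photon energy is:
E_photon = E_8 - E_1 = |-0.21258906 - (-13.60570000)|
E_photon = 13.39311 eV

This energy is carried away by the emitted photon.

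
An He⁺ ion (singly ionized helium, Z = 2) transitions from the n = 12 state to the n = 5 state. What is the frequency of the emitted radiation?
4.3499e+14 Hz

First, find the transition energy:
E_12 = -13.6057 × 2² / 12² = -0.3779361 eV
E_5 = -13.6057 × 2² / 5² = -2.1769120 eV
|ΔE| = |E_5 - E_12| = 1.7989759 eV

Convert to Joules: E = 1.7989759 eV × (1.602177 × 10⁻¹⁹ J/eV) = 2.882278e-19 J

Using E = hf:
f = E/h = 2.882278e-19 J / (6.62607 × 10⁻³⁴ J·s)
f = 4.3499e+14 Hz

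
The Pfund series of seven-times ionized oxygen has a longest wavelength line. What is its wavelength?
116.4970 nm

The longest wavelength corresponds to the smallest energy transition in the series.
The Pfund series has all transitions ending at n_f = 5.

For O⁷⁺ (Z = 8), the first line (α-line) is the jump from n = 6 to n = 5:
E_6 = -13.6057 × 8² / 6² = -24.1879111 eV
E_5 = -13.6057 × 8² / 5² = -34.8305920 eV
ΔE = E_6 - E_5 = 10.6426809 eV

λ = hc/E = 1239.84 eV·nm / 10.6426809 eV
λ = 116.4970 nm

This is the α-line of the Pfund series in O⁷⁺.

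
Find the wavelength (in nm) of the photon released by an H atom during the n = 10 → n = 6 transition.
5125.866 nm

First, find the transition energy using E_n = -13.6057 / n² eV:
E_10 = -13.6057 / 10² = -0.136057000 eV
E_6 = -13.6057 / 6² = -0.377936111 eV

Photon energy: |ΔE| = |E_6 - E_10| = 0.241879111 eV

Convert to wavelength using E = hc/λ with hc = 1239.84 eV·nm:
λ = hc/E = 1239.84 eV·nm / 0.241879111 eV
λ = 5125.866 nm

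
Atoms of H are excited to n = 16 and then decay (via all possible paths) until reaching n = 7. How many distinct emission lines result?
45

The electron can occupy levels n = 7, 8, ..., 16 during de-excitation — that is m = 16 - 7 + 1 = 10 distinct levels.

The number of distinct spectral lines equals the number of ways to choose 2 of these m levels (each pair gives one possible emission transition):

Number of lines = m(m-1)/2 = 10×9/2 = 45

These correspond to all possible transitions between the 10 levels:
16 → 15, 16 → 14, 16 → 13, 16 → 12, 16 → 11, 16 → 10, 16 → 9, 16 → 8...

Each transition produces a photon with a unique energy (and thus wavelength). This count does not depend on Z.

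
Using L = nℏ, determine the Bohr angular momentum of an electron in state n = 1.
1.05e-34 J·s (or 1ℏ)

In the Bohr model, angular momentum is quantized:
L = nℏ

where ℏ = h/(2π) = 1.0546e-34 J·s

For n = 1:
L = 1 × 1.0546e-34 J·s
L = 1.05e-34 J·s

This can also be written as L = 1ℏ.
The angular momentum is an integer multiple of the reduced Planck constant.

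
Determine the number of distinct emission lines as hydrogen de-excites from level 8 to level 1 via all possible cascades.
28

The electron can occupy levels n = 1, 2, ..., 8 during de-excitation — that is m = 8 - 1 + 1 = 8 distinct levels.

The number of distinct spectral lines equals the number of ways to choose 2 of these m levels (each pair gives one possible emission transition):

Number of lines = m(m-1)/2 = 8×7/2 = 28

These correspond to all possible transitions between the 8 levels:
8 → 7, 8 → 6, 8 → 5, 8 → 4, 8 → 3, 8 → 2, 8 → 1, 7 → 6...

Each transition produces a photon with a unique energy (and thus wavelength). This count does not depend on Z.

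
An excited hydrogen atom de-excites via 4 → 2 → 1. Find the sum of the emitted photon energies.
12.7553 eV

The energy levels of hydrogen are E_n = -13.6057 / n² eV.

First transition (4 → 2):
ΔE₁ = |E_2 - E_4|
ΔE₁ = |-3.4014250000 - (-0.8503562500)| = 2.5510688 eV

Second transition (2 → 1):
ΔE₂ = |E_1 - E_2|
ΔE₂ = |-13.6057000000 - (-3.4014250000)| = 10.2042750 eV

Total energy released:
E_total = ΔE₁ + ΔE₂ = 2.5510688 + 10.2042750 = 12.7553 eV

Note: This equals the direct transition 4 → 1: 12.7553 eV ✓
Energy is conserved regardless of the path taken.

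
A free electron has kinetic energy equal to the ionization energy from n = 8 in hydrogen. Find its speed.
2.73462e+05 m/s (or 0.091% of c)

The binding energy at n = 8 for hydrogen is:
E_8 = -13.6057/8² = -0.212589063 eV
|E_8| = 0.212589063 eV

Convert to Joules:
KE = 0.212589063 eV × (1.602177 × 10⁻¹⁹ J/eV) = 3.4060531e-20 J

Using KE = ½mv²:
v = √(2·KE/m_e)
v = √(2 × 3.4060531e-20 J / 9.10938 × 10⁻³¹ kg)
v = 2.73462e+05 m/s

This is approximately 0.091% the speed of light.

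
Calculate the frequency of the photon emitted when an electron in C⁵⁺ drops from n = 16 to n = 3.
1.27e+16 Hz

First, find the transition energy:
E_16 = -13.6057 × 6² / 16² = -1.913302 eV
E_3 = -13.6057 × 6² / 3² = -54.422800 eV
|ΔE| = |E_3 - E_16| = 52.509498 eV

Convert to Joules: E = 52.509498 eV × (1.602177 × 10⁻¹⁹ J/eV) = 8.4130e-18 J

Using E = hf:
f = E/h = 8.4130e-18 J / (6.62607 × 10⁻³⁴ J·s)
f = 1.27e+16 Hz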